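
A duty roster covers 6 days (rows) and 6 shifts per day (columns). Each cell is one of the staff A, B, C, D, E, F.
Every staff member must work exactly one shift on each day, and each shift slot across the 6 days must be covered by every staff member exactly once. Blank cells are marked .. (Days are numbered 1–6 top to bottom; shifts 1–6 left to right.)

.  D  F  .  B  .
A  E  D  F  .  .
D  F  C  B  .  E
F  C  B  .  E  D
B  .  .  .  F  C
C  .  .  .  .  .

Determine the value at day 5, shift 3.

E

Day 1, shift 1: day 1 has {B, D, F} and shift 1 has {A, B, C, D, F}, leaving only E.
Day 1, shift 6: day 1 has {B, D, E, F} and shift 6 has {C, D, E}, leaving only A.
Day 1, shift 4: day 1 has {A, B, D, E, F} and shift 4 has {B, F}, leaving only C.
Day 2, shift 5: day 2 has {A, D, E, F} and shift 5 has {B, E, F}, leaving only C.
Day 2, shift 6: day 2 has {A, C, D, E, F} and shift 6 has {A, C, D, E}, leaving only B.
Day 3, shift 5: day 3 has {B, C, D, E, F} and shift 5 has {B, C, E, F}, leaving only A.
Day 4, shift 4: day 4 has {B, C, D, E, F} and shift 4 has {B, C, F}, leaving only A.
Day 5, shift 2: day 5 has {B, C, F} and shift 2 has {C, D, E, F}, leaving only A.
Day 5 already has {A, B, C, F} and shift 3 already has {B, C, D, F}, so day 5, shift 3 must be E.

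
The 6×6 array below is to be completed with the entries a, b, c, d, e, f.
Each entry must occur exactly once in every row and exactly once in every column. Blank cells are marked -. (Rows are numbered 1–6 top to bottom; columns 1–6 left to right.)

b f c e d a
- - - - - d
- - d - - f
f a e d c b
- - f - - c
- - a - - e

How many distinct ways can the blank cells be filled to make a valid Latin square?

Row 2, column 1: eliminating its row and column leaves {a, c, e}.
Row 2, column 2: eliminating its row and column leaves {b, c, e}.
Row 2, column 3: eliminating its row and column leaves {b}.
Row 2, column 4: eliminating its row and column leaves {a, b, c, f}.
Row 2, column 5: eliminating its row and column leaves {a, b, e, f}.
Row 3, column 1: eliminating its row and column leaves {a, c, e}.
Row 3, column 2: eliminating its row and column leaves {b, c, e}.
Row 3, column 4: eliminating its row and column leaves {a, b, c}.
Row 3, column 5: eliminating its row and column leaves {a, b, e}.
Row 5, column 1: eliminating its row and column leaves {a, d, e}.
Row 5, column 2: eliminating its row and column leaves {b, d, e}.
Row 5, column 4: eliminating its row and column leaves {a, b}.
Row 5, column 5: eliminating its row and column leaves {a, b, e}.
Row 6, column 1: eliminating its row and column leaves {c, d}.
Row 6, column 2: eliminating its row and column leaves {b, c, d}.
Row 6, column 4: eliminating its row and column leaves {b, c, f}.
Row 6, column 5: eliminating its row and column leaves {b, f}.
Enumerating the assignments across these blanks that avoid any row or column repeat gives 14 completions.

14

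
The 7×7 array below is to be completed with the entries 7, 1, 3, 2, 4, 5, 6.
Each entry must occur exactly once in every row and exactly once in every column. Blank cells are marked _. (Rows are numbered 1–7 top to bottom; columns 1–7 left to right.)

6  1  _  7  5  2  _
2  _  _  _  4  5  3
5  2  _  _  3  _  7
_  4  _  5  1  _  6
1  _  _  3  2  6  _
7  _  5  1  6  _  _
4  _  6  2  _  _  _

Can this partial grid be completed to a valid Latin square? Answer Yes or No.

Row 1, column 7: row 1 has {7, 1, 2, 5, 6} and column 7 has {7, 3, 6}, so it must be 4.
Row 1, column 3: row 1 has {7, 1, 2, 4, 5, 6} and column 3 has {5, 6}, so it must be 3.
Row 2, column 4: row 2 has {3, 2, 4, 5} and column 4 has {7, 1, 3, 2, 5}, so it must be 6.
Row 2, column 2: row 2 has {3, 2, 4, 5, 6} and column 2 has {1, 2, 4}, so it must be 7.
Row 2, column 3: row 2 has {7, 3, 2, 4, 5, 6} and column 3 has {3, 5, 6}, so it must be 1.
Row 3, column 3: row 3 has {7, 3, 2, 5} and column 3 has {1, 3, 5, 6}, so it must be 4.
Now row 3, column 4: row 3 together with column 4 already contain {7, 1, 3, 2, 4, 5, 6} — every symbol — so nothing can go there. The grid has no valid completion.

No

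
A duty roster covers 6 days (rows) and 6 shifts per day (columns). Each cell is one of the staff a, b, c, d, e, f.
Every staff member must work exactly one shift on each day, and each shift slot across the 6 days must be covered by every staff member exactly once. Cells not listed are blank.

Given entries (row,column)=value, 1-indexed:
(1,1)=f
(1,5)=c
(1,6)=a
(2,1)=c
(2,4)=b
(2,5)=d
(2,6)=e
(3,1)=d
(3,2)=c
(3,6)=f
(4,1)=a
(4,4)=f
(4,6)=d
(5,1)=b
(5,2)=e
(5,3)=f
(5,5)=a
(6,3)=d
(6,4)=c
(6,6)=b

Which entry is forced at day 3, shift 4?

a

Day 2, shift 3: day 2 has {b, c, d, e} and shift 3 has {d, f}, leaving only a.
Day 2, shift 2: day 2 has {a, b, c, d, e} and shift 2 has {c, e}, leaving only f.
Day 4, shift 2: day 4 has {a, d, f} and shift 2 has {c, e, f}, leaving only b.
Day 1, shift 2: day 1 has {a, c, f} and shift 2 has {b, c, e, f}, leaving only d.
Day 1, shift 4: day 1 has {a, c, d, f} and shift 4 has {b, c, f}, leaving only e.
Day 3 already has {c, d, f} and shift 4 already has {b, c, e, f}, so day 3, shift 4 must be a.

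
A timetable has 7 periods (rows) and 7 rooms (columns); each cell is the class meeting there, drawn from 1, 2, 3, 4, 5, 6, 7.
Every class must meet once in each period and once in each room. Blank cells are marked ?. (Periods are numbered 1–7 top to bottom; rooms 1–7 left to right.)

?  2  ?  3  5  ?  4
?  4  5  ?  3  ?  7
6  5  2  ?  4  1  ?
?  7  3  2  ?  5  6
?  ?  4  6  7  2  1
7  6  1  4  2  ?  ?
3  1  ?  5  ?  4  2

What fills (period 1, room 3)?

Period 1, room 1: period 1 has {2, 3, 4, 5} and room 1 has {3, 6, 7}, leaving only 1.
Period 2, room 1: period 2 has {3, 4, 5, 7} and room 1 has {1, 3, 6, 7}, leaving only 2.
Period 2, room 4: period 2 has {2, 3, 4, 5, 7} and room 4 has {2, 3, 4, 5, 6}, leaving only 1.
Period 2, room 6: period 2 has {1, 2, 3, 4, 5, 7} and room 6 has {1, 2, 4, 5}, leaving only 6.
Period 1, room 6: period 1 has {1, 2, 3, 4, 5} and room 6 has {1, 2, 4, 5, 6}, leaving only 7.
Period 1 already has {1, 2, 3, 4, 5, 7} and room 3 already has {1, 2, 3, 4, 5}, so period 1, room 3 must be 6.

6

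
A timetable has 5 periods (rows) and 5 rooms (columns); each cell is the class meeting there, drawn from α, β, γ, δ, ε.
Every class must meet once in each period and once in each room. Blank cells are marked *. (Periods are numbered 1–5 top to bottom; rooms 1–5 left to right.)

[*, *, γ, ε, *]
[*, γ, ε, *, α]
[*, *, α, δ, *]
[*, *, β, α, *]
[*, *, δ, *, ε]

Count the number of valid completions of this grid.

3

Period 1, room 1: eliminating its period and room leaves {α, β, δ}.
Period 1, room 2: eliminating its period and room leaves {α, β, δ}.
Period 1, room 5: eliminating its period and room leaves {β, δ}.
Period 2, room 1: eliminating its period and room leaves {β, δ}.
Period 2, room 4: eliminating its period and room leaves {β}.
Period 3, room 1: eliminating its period and room leaves {β, γ, ε}.
Period 3, room 2: eliminating its period and room leaves {β, ε}.
Period 3, room 5: eliminating its period and room leaves {β, γ}.
Period 4, room 1: eliminating its period and room leaves {γ, δ, ε}.
Period 4, room 2: eliminating its period and room leaves {δ, ε}.
Period 4, room 5: eliminating its period and room leaves {γ, δ}.
Period 5, room 1: eliminating its period and room leaves {α, β, γ}.
Period 5, room 2: eliminating its period and room leaves {α, β}.
Period 5, room 4: eliminating its period and room leaves {β, γ}.
Enumerating the assignments across these blanks that avoid any period or room repeat gives 3 completions.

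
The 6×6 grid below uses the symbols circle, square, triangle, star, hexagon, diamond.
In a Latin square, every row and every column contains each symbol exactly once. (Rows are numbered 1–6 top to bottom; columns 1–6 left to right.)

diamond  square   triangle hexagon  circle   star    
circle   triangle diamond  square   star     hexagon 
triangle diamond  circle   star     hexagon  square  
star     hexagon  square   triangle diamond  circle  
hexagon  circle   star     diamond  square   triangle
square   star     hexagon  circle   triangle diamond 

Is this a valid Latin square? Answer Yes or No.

Each row is a permutation of the 6 symbols, and so is each column.

Yes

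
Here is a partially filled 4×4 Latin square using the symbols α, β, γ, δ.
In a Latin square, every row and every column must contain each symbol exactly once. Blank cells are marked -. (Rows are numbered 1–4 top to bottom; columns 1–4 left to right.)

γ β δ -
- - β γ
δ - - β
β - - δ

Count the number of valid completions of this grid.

2

Row 1, column 4: eliminating its row and column leaves {α}.
Row 2, column 1: eliminating its row and column leaves {α}.
Row 2, column 2: eliminating its row and column leaves {α, δ}.
Row 3, column 2: eliminating its row and column leaves {α, γ}.
Row 3, column 3: eliminating its row and column leaves {α, γ}.
Row 4, column 2: eliminating its row and column leaves {α, γ}.
Row 4, column 3: eliminating its row and column leaves {α, γ}.
Enumerating the assignments across these blanks that avoid any row or column repeat gives 2 completions.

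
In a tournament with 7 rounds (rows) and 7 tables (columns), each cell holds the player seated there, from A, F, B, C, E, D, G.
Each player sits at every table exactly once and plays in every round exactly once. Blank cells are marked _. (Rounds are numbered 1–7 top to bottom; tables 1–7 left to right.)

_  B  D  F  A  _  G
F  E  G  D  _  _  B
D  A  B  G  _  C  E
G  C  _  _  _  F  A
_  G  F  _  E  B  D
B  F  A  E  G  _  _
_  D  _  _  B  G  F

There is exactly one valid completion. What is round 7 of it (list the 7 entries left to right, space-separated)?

Round 1, table 6: round 1 has {A, F, B, D, G} and table 6 has {F, B, C, G}, leaving only E.
Round 1, table 1: round 1 has {A, F, B, E, D, G} and table 1 has {F, B, D, G}, leaving only C.
Round 2, table 5: round 2 has {F, B, E, D, G} and table 5 has {A, B, E, G}, leaving only C.
Round 2, table 6: round 2 has {F, B, C, E, D, G} and table 6 has {F, B, C, E, G}, leaving only A.
Round 3, table 5: round 3 has {A, B, C, E, D, G} and table 5 has {A, B, C, E, G}, leaving only F.
Round 4, table 3: round 4 has {A, F, C, G} and table 3 has {A, F, B, D, G}, leaving only E.
Round 7, table 3: round 7 has {F, B, D, G} and table 3 has {A, F, B, E, D, G}, leaving only C.
Round 7, table 4: round 7 has {F, B, C, D, G} and table 4 has {F, E, D, G}, leaving only A.
Round 7, table 1: round 7 has {A, F, B, C, D, G} and table 1 has {F, B, C, D, G}, leaving only E.
So round 7 reads: E D C A B G F.

E D C A B G F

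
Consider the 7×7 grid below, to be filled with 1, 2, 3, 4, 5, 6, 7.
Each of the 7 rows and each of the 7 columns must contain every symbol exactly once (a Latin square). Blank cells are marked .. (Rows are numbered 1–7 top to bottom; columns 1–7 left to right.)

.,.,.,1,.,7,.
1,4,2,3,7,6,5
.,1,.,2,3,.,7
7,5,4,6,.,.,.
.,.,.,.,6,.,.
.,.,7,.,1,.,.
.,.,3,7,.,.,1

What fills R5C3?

Row 4, column 5: row 4 has {4, 5, 6, 7} and column 5 has {1, 3, 6, 7}, leaving only 2.
Row 4, column 7: row 4 has {2, 4, 5, 6, 7} and column 7 has {1, 5, 7}, leaving only 3.
Row 4, column 6: row 4 has {2, 3, 4, 5, 6, 7} and column 6 has {6, 7}, leaving only 1.
Row 5, column 3 is narrowed to {1, 5}.
If it were 5, then row 3, column 3 would be left with no valid symbol.
So row 5, column 3 must be 1.

1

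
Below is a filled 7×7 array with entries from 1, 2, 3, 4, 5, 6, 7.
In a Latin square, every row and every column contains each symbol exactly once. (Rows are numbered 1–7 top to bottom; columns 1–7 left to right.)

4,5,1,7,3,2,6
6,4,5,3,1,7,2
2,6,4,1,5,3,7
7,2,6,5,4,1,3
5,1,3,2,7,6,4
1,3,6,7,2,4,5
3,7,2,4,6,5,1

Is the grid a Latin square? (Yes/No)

No

Every row is a permutation, but column 4 contains 7 twice (at rows 1 and 6).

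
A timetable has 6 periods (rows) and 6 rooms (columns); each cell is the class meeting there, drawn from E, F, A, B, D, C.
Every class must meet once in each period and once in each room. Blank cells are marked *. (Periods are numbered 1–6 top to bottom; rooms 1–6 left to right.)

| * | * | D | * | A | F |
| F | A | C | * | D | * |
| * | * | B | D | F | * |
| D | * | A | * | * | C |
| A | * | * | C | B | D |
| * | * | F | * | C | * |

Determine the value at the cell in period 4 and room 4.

F

Period 4, room 5: period 4 has {A, D, C} and room 5 has {F, A, B, D, C}, leaving only E.
Period 5, room 3: period 5 has {A, B, D, C} and room 3 has {F, A, B, D, C}, leaving only E.
Period 5, room 2: period 5 has {E, A, B, D, C} and room 2 has {A}, leaving only F.
Period 4, room 2: period 4 has {E, A, D, C} and room 2 has {F, A}, leaving only B.
Period 4 already has {E, A, B, D, C} and room 4 already has {D, C}, so period 4, room 4 must be F.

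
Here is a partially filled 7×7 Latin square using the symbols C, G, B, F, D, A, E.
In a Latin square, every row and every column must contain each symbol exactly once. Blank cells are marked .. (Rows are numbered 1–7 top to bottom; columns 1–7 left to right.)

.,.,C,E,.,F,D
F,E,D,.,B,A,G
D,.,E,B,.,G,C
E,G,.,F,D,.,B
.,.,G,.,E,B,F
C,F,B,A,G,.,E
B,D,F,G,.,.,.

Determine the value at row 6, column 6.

Row 6 already has {C, G, B, F, A, E} and column 6 already has {G, B, F, A}, so row 6, column 6 must be D.

D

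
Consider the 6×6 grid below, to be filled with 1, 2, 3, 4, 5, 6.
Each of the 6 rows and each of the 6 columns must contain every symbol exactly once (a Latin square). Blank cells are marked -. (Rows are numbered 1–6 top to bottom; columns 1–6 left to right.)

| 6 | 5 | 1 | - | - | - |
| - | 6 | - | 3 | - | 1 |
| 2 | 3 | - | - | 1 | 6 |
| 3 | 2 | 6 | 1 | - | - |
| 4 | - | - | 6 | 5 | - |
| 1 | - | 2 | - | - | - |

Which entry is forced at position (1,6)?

Row 2, column 1: row 2 has {1, 3, 6} and column 1 has {1, 2, 3, 4, 6}, leaving only 5.
Row 2, column 3: row 2 has {1, 3, 5, 6} and column 3 has {1, 2, 6}, leaving only 4.
Row 2, column 5: row 2 has {1, 3, 4, 5, 6} and column 5 has {1, 5}, leaving only 2.
Row 3, column 3: row 3 has {1, 2, 3, 6} and column 3 has {1, 2, 4, 6}, leaving only 5.
Row 3, column 4: row 3 has {1, 2, 3, 5, 6} and column 4 has {1, 3, 6}, leaving only 4.
Row 1, column 4: row 1 has {1, 5, 6} and column 4 has {1, 3, 4, 6}, leaving only 2.
Row 4, column 5: row 4 has {1, 2, 3, 6} and column 5 has {1, 2, 5}, leaving only 4.
Row 1, column 5: row 1 has {1, 2, 5, 6} and column 5 has {1, 2, 4, 5}, leaving only 3.
Row 1 already has {1, 2, 3, 5, 6} and column 6 already has {1, 6}, so row 1, column 6 must be 4.

4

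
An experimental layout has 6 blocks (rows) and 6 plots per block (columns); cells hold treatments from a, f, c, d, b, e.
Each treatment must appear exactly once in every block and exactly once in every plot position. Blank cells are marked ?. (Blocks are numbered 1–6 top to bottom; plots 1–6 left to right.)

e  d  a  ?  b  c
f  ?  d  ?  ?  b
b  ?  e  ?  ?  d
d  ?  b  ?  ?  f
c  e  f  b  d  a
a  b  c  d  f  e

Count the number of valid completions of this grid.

Block 1, plot 4: eliminating its block and plot leaves {f}.
Block 2, plot 2: eliminating its block and plot leaves {a, c}.
Block 2, plot 4: eliminating its block and plot leaves {a, c, e}.
Block 2, plot 5: eliminating its block and plot leaves {a, c, e}.
Block 3, plot 2: eliminating its block and plot leaves {a, f, c}.
Block 3, plot 4: eliminating its block and plot leaves {a, f, c}.
Block 3, plot 5: eliminating its block and plot leaves {a, c}.
Block 4, plot 2: eliminating its block and plot leaves {a, c}.
Block 4, plot 4: eliminating its block and plot leaves {a, c, e}.
Block 4, plot 5: eliminating its block and plot leaves {a, c, e}.
Enumerating the assignments across these blanks that avoid any block or plot repeat gives 4 completions.

4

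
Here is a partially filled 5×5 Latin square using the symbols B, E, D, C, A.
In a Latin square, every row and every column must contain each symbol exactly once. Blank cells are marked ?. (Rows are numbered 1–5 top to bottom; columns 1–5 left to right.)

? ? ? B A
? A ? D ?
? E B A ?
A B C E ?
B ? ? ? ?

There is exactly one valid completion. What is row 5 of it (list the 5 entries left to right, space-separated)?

Row 5, column 4: row 5 has {B} and column 4 has {B, E, D, A}, leaving only C.
Row 5, column 2: row 5 has {B, C} and column 2 has {B, E, A}, leaving only D.
Row 5, column 5: row 5 has {B, D, C} and column 5 has {A}, leaving only E.
Row 5, column 3: row 5 has {B, E, D, C} and column 3 has {B, C}, leaving only A.
So row 5 reads: B D A C E.

B D A C E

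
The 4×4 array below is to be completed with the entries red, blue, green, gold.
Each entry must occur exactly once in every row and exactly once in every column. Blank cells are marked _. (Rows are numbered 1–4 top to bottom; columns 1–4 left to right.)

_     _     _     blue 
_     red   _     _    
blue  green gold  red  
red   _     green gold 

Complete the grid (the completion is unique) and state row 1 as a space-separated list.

green gold red blue

Row 1, column 2: row 1 has {blue} and column 2 has {red, green}, leaving only gold.
Row 1, column 1: row 1 has {blue, gold} and column 1 has {red, blue}, leaving only green.
Row 1, column 3: row 1 has {blue, green, gold} and column 3 has {green, gold}, leaving only red.
So row 1 reads: green gold red blue.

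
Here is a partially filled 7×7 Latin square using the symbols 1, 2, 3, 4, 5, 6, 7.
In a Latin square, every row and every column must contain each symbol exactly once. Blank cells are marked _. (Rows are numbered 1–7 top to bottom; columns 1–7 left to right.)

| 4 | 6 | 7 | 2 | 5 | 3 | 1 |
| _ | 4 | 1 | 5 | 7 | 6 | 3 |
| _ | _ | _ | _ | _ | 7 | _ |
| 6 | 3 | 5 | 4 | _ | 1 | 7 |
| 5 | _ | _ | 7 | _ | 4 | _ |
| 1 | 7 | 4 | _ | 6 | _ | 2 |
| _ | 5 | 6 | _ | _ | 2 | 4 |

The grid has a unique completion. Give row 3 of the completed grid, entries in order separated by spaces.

Row 2, column 1: row 2 has {1, 3, 4, 5, 6, 7} and column 1 has {1, 4, 5, 6}, leaving only 2.
Row 3, column 1: row 3 has {7} and column 1 has {1, 2, 4, 5, 6}, leaving only 3.
Row 3, column 3: row 3 has {3, 7} and column 3 has {1, 4, 5, 6, 7}, leaving only 2.
Row 3, column 2: row 3 has {2, 3, 7} and column 2 has {3, 4, 5, 6, 7}, leaving only 1.
Row 3, column 4: row 3 has {1, 2, 3, 7} and column 4 has {2, 4, 5, 7}, leaving only 6.
Row 3, column 5: row 3 has {1, 2, 3, 6, 7} and column 5 has {5, 6, 7}, leaving only 4.
Row 3, column 7: row 3 has {1, 2, 3, 4, 6, 7} and column 7 has {1, 2, 3, 4, 7}, leaving only 5.
So row 3 reads: 3 1 2 6 4 7 5.

3 1 2 6 4 7 5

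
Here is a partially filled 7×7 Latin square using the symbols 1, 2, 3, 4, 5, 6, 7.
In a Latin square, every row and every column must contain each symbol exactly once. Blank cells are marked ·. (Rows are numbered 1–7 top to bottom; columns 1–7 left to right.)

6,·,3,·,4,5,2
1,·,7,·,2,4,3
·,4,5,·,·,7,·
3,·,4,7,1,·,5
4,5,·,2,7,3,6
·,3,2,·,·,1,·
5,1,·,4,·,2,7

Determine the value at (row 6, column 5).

Row 1, column 2: row 1 has {2, 3, 4, 5, 6} and column 2 has {1, 3, 4, 5}, leaving only 7.
Row 1, column 4: row 1 has {2, 3, 4, 5, 6, 7} and column 4 has {2, 4, 7}, leaving only 1.
Row 2, column 2: row 2 has {1, 2, 3, 4, 7} and column 2 has {1, 3, 4, 5, 7}, leaving only 6.
Row 2, column 4: row 2 has {1, 2, 3, 4, 6, 7} and column 4 has {1, 2, 4, 7}, leaving only 5.
Row 3, column 1: row 3 has {4, 5, 7} and column 1 has {1, 3, 4, 5, 6}, leaving only 2.
Row 3, column 7: row 3 has {2, 4, 5, 7} and column 7 has {2, 3, 5, 6, 7}, leaving only 1.
Row 4, column 2: row 4 has {1, 3, 4, 5, 7} and column 2 has {1, 3, 4, 5, 6, 7}, leaving only 2.
Row 4, column 6: row 4 has {1, 2, 3, 4, 5, 7} and column 6 has {1, 2, 3, 4, 5, 7}, leaving only 6.
Row 5, column 3: row 5 has {2, 3, 4, 5, 6, 7} and column 3 has {2, 3, 4, 5, 7}, leaving only 1.
Row 6, column 1: row 6 has {1, 2, 3} and column 1 has {1, 2, 3, 4, 5, 6}, leaving only 7.
Row 6, column 4: row 6 has {1, 2, 3, 7} and column 4 has {1, 2, 4, 5, 7}, leaving only 6.
Row 6 already has {1, 2, 3, 6, 7} and column 5 already has {1, 2, 4, 7}, so row 6, column 5 must be 5.

5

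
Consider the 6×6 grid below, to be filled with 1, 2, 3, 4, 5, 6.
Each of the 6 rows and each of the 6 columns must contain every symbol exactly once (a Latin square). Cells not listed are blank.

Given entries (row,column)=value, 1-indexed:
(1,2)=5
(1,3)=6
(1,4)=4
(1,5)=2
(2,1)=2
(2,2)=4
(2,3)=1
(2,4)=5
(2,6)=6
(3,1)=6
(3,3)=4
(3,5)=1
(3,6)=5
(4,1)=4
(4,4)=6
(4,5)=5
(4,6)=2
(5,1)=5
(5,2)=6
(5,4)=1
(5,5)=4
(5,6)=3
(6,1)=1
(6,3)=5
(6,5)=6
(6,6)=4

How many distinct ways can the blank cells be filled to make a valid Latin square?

Row 1, column 1: eliminating its row and column leaves {3}.
Row 1, column 6: eliminating its row and column leaves {1}.
Row 2, column 5: eliminating its row and column leaves {3}.
Row 3, column 2: eliminating its row and column leaves {2, 3}.
Row 3, column 4: eliminating its row and column leaves {2, 3}.
Row 4, column 2: eliminating its row and column leaves {1, 3}.
Row 4, column 3: eliminating its row and column leaves {3}.
Row 5, column 3: eliminating its row and column leaves {2}.
Row 6, column 2: eliminating its row and column leaves {2, 3}.
Row 6, column 4: eliminating its row and column leaves {2, 3}.
Enumerating the assignments across these blanks that avoid any row or column repeat gives 2 completions.

2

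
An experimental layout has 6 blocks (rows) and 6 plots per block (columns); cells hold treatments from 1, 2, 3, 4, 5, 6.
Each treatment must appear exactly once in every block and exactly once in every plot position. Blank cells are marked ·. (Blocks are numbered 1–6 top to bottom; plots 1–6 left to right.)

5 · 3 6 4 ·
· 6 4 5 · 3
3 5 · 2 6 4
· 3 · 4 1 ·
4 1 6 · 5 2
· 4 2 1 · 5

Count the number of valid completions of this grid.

1

Block 1, plot 2: eliminating its block and plot leaves {2}.
Block 1, plot 6: eliminating its block and plot leaves {1}.
Block 2, plot 1: eliminating its block and plot leaves {1, 2}.
Block 2, plot 5: eliminating its block and plot leaves {2}.
Block 3, plot 3: eliminating its block and plot leaves {1}.
Block 4, plot 1: eliminating its block and plot leaves {2, 6}.
Block 4, plot 3: eliminating its block and plot leaves {5}.
Block 4, plot 6: eliminating its block and plot leaves {6}.
Block 5, plot 4: eliminating its block and plot leaves {3}.
Block 6, plot 1: eliminating its block and plot leaves {6}.
Block 6, plot 5: eliminating its block and plot leaves {3}.
Only one assignment across all blanks avoids any block or plot repeat, giving 1 completion.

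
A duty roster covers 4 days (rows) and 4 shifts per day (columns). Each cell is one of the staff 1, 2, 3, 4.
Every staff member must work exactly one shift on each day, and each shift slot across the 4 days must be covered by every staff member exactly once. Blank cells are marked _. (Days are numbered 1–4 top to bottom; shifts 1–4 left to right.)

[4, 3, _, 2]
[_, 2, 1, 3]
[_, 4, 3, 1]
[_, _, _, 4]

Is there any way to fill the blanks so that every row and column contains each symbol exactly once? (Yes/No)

No

Day 1, shift 3: day 1 together with shift 3 already contain {1, 2, 3, 4} — every symbol — so nothing can go there. The grid has no valid completion.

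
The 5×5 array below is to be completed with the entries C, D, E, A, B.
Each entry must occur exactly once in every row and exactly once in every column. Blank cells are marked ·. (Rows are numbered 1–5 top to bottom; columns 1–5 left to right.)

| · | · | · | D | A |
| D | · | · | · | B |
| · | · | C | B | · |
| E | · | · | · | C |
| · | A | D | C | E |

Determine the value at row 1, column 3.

E

Row 3, column 1: row 3 has {C, B} and column 1 has {D, E}, leaving only A.
Row 3, column 5: row 3 has {C, A, B} and column 5 has {C, E, A, B}, leaving only D.
Row 3, column 2: row 3 has {C, D, A, B} and column 2 has {A}, leaving only E.
Row 2, column 2: row 2 has {D, B} and column 2 has {E, A}, leaving only C.
Row 1, column 2: row 1 has {D, A} and column 2 has {C, E, A}, leaving only B.
Row 1 already has {D, A, B} and column 3 already has {C, D}, so row 1, column 3 must be E.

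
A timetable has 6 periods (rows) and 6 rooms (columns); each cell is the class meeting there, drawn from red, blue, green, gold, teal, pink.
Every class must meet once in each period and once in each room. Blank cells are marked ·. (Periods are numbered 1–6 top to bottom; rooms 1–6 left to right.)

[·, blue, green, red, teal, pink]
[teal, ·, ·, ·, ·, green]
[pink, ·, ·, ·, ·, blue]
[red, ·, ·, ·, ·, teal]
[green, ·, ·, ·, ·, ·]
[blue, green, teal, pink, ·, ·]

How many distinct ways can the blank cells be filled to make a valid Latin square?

Period 1, room 1: eliminating its period and room leaves {gold}.
Period 2, room 2: eliminating its period and room leaves {red, gold, pink}.
Period 2, room 3: eliminating its period and room leaves {red, blue, gold, pink}.
Period 2, room 4: eliminating its period and room leaves {blue, gold}.
Period 2, room 5: eliminating its period and room leaves {red, blue, gold, pink}.
Period 3, room 2: eliminating its period and room leaves {red, gold, teal}.
Period 3, room 3: eliminating its period and room leaves {red, gold}.
Period 3, room 4: eliminating its period and room leaves {green, gold, teal}.
Period 3, room 5: eliminating its period and room leaves {red, green, gold}.
Period 4, room 2: eliminating its period and room leaves {gold, pink}.
Period 4, room 3: eliminating its period and room leaves {blue, gold, pink}.
Period 4, room 4: eliminating its period and room leaves {blue, green, gold}.
Period 4, room 5: eliminating its period and room leaves {blue, green, gold, pink}.
Period 5, room 2: eliminating its period and room leaves {red, gold, teal, pink}.
Period 5, room 3: eliminating its period and room leaves {red, blue, gold, pink}.
Period 5, room 4: eliminating its period and room leaves {blue, gold, teal}.
Period 5, room 5: eliminating its period and room leaves {red, blue, gold, pink}.
Period 5, room 6: eliminating its period and room leaves {red, gold}.
Period 6, room 5: eliminating its period and room leaves {red, gold}.
Period 6, room 6: eliminating its period and room leaves {red, gold}.
Enumerating the assignments across these blanks that avoid any period or room repeat gives 26 completions.

26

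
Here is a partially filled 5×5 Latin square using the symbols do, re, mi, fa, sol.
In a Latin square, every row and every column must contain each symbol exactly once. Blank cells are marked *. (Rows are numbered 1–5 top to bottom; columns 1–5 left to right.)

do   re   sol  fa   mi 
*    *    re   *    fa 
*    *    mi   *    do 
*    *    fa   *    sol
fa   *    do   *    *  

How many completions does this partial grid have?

Row 2, column 1: eliminating its row and column leaves {mi, sol}.
Row 2, column 2: eliminating its row and column leaves {do, mi, sol}.
Row 2, column 4: eliminating its row and column leaves {do, mi, sol}.
Row 3, column 1: eliminating its row and column leaves {re, sol}.
Row 3, column 2: eliminating its row and column leaves {fa, sol}.
Row 3, column 4: eliminating its row and column leaves {re, sol}.
Row 4, column 1: eliminating its row and column leaves {re, mi}.
Row 4, column 2: eliminating its row and column leaves {do, mi}.
Row 4, column 4: eliminating its row and column leaves {do, re, mi}.
Row 5, column 2: eliminating its row and column leaves {mi, sol}.
Row 5, column 4: eliminating its row and column leaves {re, mi, sol}.
Row 5, column 5: eliminating its row and column leaves {re}.
Enumerating the assignments across these blanks that avoid any row or column repeat gives 3 completions.

3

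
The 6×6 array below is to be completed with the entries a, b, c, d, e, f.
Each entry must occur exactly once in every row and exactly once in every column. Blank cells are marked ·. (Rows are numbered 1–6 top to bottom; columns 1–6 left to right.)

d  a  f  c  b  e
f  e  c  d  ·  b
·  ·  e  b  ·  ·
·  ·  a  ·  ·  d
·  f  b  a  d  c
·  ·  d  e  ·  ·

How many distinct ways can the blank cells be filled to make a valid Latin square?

3

Row 2, column 5: eliminating its row and column leaves {a}.
Row 3, column 1: eliminating its row and column leaves {a, c}.
Row 3, column 2: eliminating its row and column leaves {c, d}.
Row 3, column 5: eliminating its row and column leaves {a, c, f}.
Row 3, column 6: eliminating its row and column leaves {a, f}.
Row 4, column 1: eliminating its row and column leaves {b, c, e}.
Row 4, column 2: eliminating its row and column leaves {b, c}.
Row 4, column 4: eliminating its row and column leaves {f}.
Row 4, column 5: eliminating its row and column leaves {c, e, f}.
Row 5, column 1: eliminating its row and column leaves {e}.
Row 6, column 1: eliminating its row and column leaves {a, b, c}.
Row 6, column 2: eliminating its row and column leaves {b, c}.
Row 6, column 5: eliminating its row and column leaves {a, c, f}.
Row 6, column 6: eliminating its row and column leaves {a, f}.
Enumerating the assignments across these blanks that avoid any row or column repeat gives 3 completions.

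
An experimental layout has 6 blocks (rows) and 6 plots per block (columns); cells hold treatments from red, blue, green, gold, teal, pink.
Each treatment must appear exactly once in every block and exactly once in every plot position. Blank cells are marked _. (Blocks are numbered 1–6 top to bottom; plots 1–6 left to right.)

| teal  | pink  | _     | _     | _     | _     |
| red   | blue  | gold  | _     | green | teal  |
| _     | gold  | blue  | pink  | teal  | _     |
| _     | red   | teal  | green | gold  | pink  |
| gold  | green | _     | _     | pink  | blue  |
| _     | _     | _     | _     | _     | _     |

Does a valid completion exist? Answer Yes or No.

Block 2, plot 4: block 2 together with plot 4 already contain {red, blue, green, gold, teal, pink} — every symbol — so nothing can go there. The grid has no valid completion.

No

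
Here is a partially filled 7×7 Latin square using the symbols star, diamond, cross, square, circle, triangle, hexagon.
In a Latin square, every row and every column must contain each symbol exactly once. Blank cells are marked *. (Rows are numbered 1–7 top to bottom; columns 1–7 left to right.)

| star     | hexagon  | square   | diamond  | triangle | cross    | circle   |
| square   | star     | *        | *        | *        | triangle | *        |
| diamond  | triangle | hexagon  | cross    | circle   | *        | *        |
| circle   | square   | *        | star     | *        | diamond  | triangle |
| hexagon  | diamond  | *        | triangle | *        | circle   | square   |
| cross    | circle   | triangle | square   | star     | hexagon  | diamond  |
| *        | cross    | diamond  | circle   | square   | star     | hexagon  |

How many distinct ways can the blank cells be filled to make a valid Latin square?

Row 2, column 3: eliminating its row and column leaves {cross, circle}.
Row 2, column 4: eliminating its row and column leaves {hexagon}.
Row 2, column 5: eliminating its row and column leaves {diamond, cross, hexagon}.
Row 2, column 7: eliminating its row and column leaves {cross}.
Row 3, column 6: eliminating its row and column leaves {square}.
Row 3, column 7: eliminating its row and column leaves {star}.
Row 4, column 3: eliminating its row and column leaves {cross}.
Row 4, column 5: eliminating its row and column leaves {cross, hexagon}.
Row 5, column 3: eliminating its row and column leaves {star, cross}.
Row 5, column 5: eliminating its row and column leaves {cross}.
Row 7, column 1: eliminating its row and column leaves {triangle}.
Only one assignment across all blanks avoids any row or column repeat, giving 1 completion.

1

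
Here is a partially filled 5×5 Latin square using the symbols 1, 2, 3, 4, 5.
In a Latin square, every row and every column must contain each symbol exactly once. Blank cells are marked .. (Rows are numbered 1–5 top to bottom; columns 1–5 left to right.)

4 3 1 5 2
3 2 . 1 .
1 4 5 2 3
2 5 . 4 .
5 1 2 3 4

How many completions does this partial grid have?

Row 2, column 3: eliminating its row and column leaves {4}.
Row 2, column 5: eliminating its row and column leaves {5}.
Row 4, column 3: eliminating its row and column leaves {3}.
Row 4, column 5: eliminating its row and column leaves {1}.
Only one assignment across all blanks avoids any row or column repeat, giving 1 completion.

1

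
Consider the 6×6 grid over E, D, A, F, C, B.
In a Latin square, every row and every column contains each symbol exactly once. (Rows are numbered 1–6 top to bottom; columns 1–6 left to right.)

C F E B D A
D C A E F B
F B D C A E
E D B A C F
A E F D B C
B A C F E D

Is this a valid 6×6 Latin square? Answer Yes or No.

Yes

Each row is a permutation of the 6 symbols, and so is each column.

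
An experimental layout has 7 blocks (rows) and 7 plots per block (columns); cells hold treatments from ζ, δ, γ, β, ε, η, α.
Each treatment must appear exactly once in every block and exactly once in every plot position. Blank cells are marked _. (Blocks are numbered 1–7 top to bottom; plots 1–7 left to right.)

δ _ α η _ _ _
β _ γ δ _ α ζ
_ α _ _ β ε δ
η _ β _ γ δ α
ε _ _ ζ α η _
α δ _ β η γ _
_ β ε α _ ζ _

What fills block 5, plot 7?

Block 1, plot 6: block 1 has {δ, η, α} and plot 6 has {ζ, δ, γ, ε, η, α}, leaving only β.
Block 2, plot 5: block 2 has {ζ, δ, γ, β, α} and plot 5 has {γ, β, η, α}, leaving only ε.
Block 1, plot 5: block 1 has {δ, β, η, α} and plot 5 has {γ, β, ε, η, α}, leaving only ζ.
Block 2, plot 2: block 2 has {ζ, δ, γ, β, ε, α} and plot 2 has {δ, β, α}, leaving only η.
Block 3, plot 4: block 3 has {δ, β, ε, α} and plot 4 has {ζ, δ, β, η, α}, leaving only γ.
Block 3, plot 1: block 3 has {δ, γ, β, ε, α} and plot 1 has {δ, β, ε, η, α}, leaving only ζ.
Block 3, plot 3: block 3 has {ζ, δ, γ, β, ε, α} and plot 3 has {γ, β, ε, α}, leaving only η.
Block 4, plot 4: block 4 has {δ, γ, β, η, α} and plot 4 has {ζ, δ, γ, β, η, α}, leaving only ε.
Block 4, plot 2: block 4 has {δ, γ, β, ε, η, α} and plot 2 has {δ, β, η, α}, leaving only ζ.
Block 5, plot 2: block 5 has {ζ, ε, η, α} and plot 2 has {ζ, δ, β, η, α}, leaving only γ.
Block 5 already has {ζ, γ, ε, η, α} and plot 7 already has {ζ, δ, α}, so block 5, plot 7 must be β.

β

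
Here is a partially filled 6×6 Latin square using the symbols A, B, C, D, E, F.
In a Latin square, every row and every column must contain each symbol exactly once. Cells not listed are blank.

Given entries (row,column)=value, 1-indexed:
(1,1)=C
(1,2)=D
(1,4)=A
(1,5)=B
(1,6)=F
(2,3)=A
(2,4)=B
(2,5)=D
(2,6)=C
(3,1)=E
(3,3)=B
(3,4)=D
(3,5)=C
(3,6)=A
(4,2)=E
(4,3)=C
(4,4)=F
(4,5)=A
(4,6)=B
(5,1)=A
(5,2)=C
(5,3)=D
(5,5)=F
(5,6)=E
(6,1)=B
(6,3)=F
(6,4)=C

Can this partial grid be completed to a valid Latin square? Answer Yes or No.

Row 5, column 4: row 5 together with column 4 already contain {A, B, C, D, E, F} — every symbol — so nothing can go there. The grid has no valid completion.

No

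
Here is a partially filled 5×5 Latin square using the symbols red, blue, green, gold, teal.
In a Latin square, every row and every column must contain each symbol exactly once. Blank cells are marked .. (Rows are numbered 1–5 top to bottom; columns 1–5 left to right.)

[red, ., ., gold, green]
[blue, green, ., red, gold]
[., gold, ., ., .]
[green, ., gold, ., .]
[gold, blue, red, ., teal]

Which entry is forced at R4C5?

Row 1, column 2: row 1 has {red, green, gold} and column 2 has {blue, green, gold}, leaving only teal.
Row 1, column 3: row 1 has {red, green, gold, teal} and column 3 has {red, gold}, leaving only blue.
Row 2, column 3: row 2 has {red, blue, green, gold} and column 3 has {red, blue, gold}, leaving only teal.
Row 3, column 1: row 3 has {gold} and column 1 has {red, blue, green, gold}, leaving only teal.
Row 3, column 3: row 3 has {gold, teal} and column 3 has {red, blue, gold, teal}, leaving only green.
Row 3, column 4: row 3 has {green, gold, teal} and column 4 has {red, gold}, leaving only blue.
Row 3, column 5: row 3 has {blue, green, gold, teal} and column 5 has {green, gold, teal}, leaving only red.
Row 4 already has {green, gold} and column 5 already has {red, green, gold, teal}, so row 4, column 5 must be blue.

blue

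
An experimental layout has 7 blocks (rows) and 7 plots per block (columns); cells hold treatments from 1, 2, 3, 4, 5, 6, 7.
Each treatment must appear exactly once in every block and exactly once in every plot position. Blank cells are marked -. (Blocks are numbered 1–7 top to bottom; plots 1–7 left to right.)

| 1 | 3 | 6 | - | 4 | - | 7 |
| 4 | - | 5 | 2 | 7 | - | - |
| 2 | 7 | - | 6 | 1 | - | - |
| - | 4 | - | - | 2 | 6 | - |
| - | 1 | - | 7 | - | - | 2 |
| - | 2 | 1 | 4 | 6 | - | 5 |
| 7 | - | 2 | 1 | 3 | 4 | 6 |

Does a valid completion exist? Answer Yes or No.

No block or plot among the givens repeats a symbol, and propagating forced cells runs into no contradiction.
One valid completion exists (for instance, 1 3 6 5 4 2 7 / 4 6 5 2 7 1 3 / 2 7 3 6 1 5 4 / 5 4 7 3 2 6 1 / 6 1 4 7 5 3 2 / 3 2 1 4 6 7 5 / 7 5 2 1 3 4 6).

Yes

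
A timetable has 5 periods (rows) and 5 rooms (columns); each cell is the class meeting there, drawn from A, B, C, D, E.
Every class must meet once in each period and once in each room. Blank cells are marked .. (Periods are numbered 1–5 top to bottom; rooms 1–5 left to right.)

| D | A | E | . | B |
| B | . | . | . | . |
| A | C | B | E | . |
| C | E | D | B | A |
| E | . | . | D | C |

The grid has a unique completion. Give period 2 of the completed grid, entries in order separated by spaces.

Period 2, room 2: period 2 has {B} and room 2 has {A, C, E}, leaving only D.
Period 2, room 5: period 2 has {B, D} and room 5 has {A, B, C}, leaving only E.
Period 1, room 4: period 1 has {A, B, D, E} and room 4 has {B, D, E}, leaving only C.
Period 2, room 4: period 2 has {B, D, E} and room 4 has {B, C, D, E}, leaving only A.
Period 2, room 3: period 2 has {A, B, D, E} and room 3 has {B, D, E}, leaving only C.
So period 2 reads: B D C A E.

B D C A E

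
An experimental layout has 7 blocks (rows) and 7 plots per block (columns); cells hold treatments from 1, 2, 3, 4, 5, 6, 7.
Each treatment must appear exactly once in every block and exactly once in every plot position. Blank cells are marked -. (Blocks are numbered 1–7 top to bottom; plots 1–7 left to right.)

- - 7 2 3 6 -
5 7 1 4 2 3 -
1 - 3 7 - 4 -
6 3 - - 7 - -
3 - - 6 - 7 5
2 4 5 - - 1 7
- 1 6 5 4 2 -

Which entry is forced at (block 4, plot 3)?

Block 1, plot 1: block 1 has {2, 3, 6, 7} and plot 1 has {1, 2, 3, 5, 6}, leaving only 4.
Block 1, plot 2: block 1 has {2, 3, 4, 6, 7} and plot 2 has {1, 3, 4, 7}, leaving only 5.
Block 1, plot 7: block 1 has {2, 3, 4, 5, 6, 7} and plot 7 has {5, 7}, leaving only 1.
Block 2, plot 7: block 2 has {1, 2, 3, 4, 5, 7} and plot 7 has {1, 5, 7}, leaving only 6.
Block 3, plot 7: block 3 has {1, 3, 4, 7} and plot 7 has {1, 5, 6, 7}, leaving only 2.
Block 3, plot 2: block 3 has {1, 2, 3, 4, 7} and plot 2 has {1, 3, 4, 5, 7}, leaving only 6.
Block 3, plot 5: block 3 has {1, 2, 3, 4, 6, 7} and plot 5 has {2, 3, 4, 7}, leaving only 5.
Block 4, plot 4: block 4 has {3, 6, 7} and plot 4 has {2, 4, 5, 6, 7}, leaving only 1.
Block 4, plot 6: block 4 has {1, 3, 6, 7} and plot 6 has {1, 2, 3, 4, 6, 7}, leaving only 5.
Block 4, plot 7: block 4 has {1, 3, 5, 6, 7} and plot 7 has {1, 2, 5, 6, 7}, leaving only 4.
Block 4 already has {1, 3, 4, 5, 6, 7} and plot 3 already has {1, 3, 5, 6, 7}, so block 4, plot 3 must be 2.

2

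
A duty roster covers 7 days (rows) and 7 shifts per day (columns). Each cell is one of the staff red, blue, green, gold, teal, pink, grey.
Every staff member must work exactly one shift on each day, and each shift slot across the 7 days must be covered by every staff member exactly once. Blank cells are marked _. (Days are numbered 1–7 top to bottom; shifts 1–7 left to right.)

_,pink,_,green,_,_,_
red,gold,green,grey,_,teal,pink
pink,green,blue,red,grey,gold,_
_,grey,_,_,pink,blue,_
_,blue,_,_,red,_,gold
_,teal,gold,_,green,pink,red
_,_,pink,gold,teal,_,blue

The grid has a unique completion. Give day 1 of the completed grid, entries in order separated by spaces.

blue pink teal green gold red grey

Day 2, shift 5: day 2 has {red, green, gold, teal, pink, grey} and shift 5 has {red, green, teal, pink, grey}, leaving only blue.
Day 1, shift 5: day 1 has {green, pink} and shift 5 has {red, blue, green, teal, pink, grey}, leaving only gold.
Day 3, shift 7: day 3 has {red, blue, green, gold, pink, grey} and shift 7 has {red, blue, gold, pink}, leaving only teal.
Day 1, shift 7: day 1 has {green, gold, pink} and shift 7 has {red, blue, gold, teal, pink}, leaving only grey.
Day 1, shift 6: day 1 has {green, gold, pink, grey} and shift 6 has {blue, gold, teal, pink}, leaving only red.
Day 1, shift 3: day 1 has {red, green, gold, pink, grey} and shift 3 has {blue, green, gold, pink}, leaving only teal.
Day 1, shift 1: day 1 has {red, green, gold, teal, pink, grey} and shift 1 has {red, pink}, leaving only blue.
So day 1 reads: blue pink teal green gold red grey.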